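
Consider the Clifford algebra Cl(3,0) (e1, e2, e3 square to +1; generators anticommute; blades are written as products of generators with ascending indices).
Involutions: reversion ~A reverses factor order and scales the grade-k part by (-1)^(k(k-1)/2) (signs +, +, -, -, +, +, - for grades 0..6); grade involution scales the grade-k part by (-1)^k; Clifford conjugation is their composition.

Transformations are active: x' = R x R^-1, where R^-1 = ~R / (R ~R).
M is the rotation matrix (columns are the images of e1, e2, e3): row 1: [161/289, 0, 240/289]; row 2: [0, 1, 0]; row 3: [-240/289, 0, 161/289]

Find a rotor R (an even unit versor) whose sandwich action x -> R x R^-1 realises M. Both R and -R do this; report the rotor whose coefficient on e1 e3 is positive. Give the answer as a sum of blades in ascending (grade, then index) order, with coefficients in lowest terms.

Method: write R = a + b12*e1 e2 + b13*e1 e3 + b23*e2 e3 with a^2 + b12^2 + b13^2 + b23^2 = 1 (so R^-1 = ~R). Expanding the columns R e_j ~R gives tr M = 4a^2 - 1 and, from the antisymmetric part, M21 - M12 = -4a*b12, M13 - M31 = 4a*b13, M32 - M23 = -4a*b23.
Here tr M = 611/289, so a^2 = (1 + tr M)/4 = 225/289 and a = ±15/17. Taking a = 15/17: M21 - M12 = 0, M13 - M31 = 480/289, M32 - M23 = 0, giving b12 = 0, b13 = 8/17, b23 = 0, i.e. R = 15/17 + 8/17*e1 e3.
Its e1 e3 coefficient is already positive.
Answer: 15/17 + 8/17*e1 e3. Note: both R and -R realise this M (trace 611/289); the covering map identifies them, and the e1 e3-coefficient sign is the tie-breaker.


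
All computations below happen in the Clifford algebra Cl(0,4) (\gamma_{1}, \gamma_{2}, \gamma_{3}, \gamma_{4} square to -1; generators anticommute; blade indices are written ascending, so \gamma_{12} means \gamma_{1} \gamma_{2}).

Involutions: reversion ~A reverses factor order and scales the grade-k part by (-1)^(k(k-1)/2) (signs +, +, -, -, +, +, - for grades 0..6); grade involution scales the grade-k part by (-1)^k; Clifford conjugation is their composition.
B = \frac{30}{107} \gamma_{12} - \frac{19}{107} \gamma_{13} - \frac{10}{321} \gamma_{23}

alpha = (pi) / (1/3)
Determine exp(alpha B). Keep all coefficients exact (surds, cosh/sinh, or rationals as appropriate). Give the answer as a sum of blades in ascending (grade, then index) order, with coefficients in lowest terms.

B^2 term by term: the squares give (\frac{30}{107})^2*(\gamma_{12})^2 + (-\frac{19}{107})^2*(\gamma_{13})^2 + (-\frac{10}{321})^2*(\gamma_{23})^2 = \frac{900}{11449}*(-1) + \frac{361}{11449}*(-1) + \frac{100}{103041}*(-1) = -\frac{1}{9} (each basis 2-blade squares to minus the product of its generators' squares); cross terms between blades sharing an index anticommute and cancel. So B^2 = -\frac{1}{9}.
B^2 = -\frac{1}{9} — circular case — the even/odd split gives cos and sin: l = \frac{1}{3}, alpha*l = \pi, so exp(alpha B) = cos(\pi) + (sin(\pi)/(\frac{1}{3}))*B = -1 + (0)*B.
Answer: -1


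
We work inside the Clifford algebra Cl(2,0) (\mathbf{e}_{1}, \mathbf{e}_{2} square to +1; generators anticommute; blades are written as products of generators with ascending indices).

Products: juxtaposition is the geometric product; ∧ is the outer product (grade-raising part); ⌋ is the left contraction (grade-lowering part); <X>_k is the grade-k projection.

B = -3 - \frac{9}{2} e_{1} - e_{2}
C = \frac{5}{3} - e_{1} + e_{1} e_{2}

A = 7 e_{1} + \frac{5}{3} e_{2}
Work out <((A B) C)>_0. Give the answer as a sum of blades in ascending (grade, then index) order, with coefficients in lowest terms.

step 1: -\frac{199}{6} - 21 e_{1} - 5 e_{2} + \frac{1}{2} e_{1} e_{2}
step 2: -\frac{313}{9} + \frac{19}{6} e_{1} - \frac{173}{6} e_{2} - \frac{112}{3} e_{1} e_{2}
step 3: -\frac{313}{9}
Answer: -\frac{313}{9}


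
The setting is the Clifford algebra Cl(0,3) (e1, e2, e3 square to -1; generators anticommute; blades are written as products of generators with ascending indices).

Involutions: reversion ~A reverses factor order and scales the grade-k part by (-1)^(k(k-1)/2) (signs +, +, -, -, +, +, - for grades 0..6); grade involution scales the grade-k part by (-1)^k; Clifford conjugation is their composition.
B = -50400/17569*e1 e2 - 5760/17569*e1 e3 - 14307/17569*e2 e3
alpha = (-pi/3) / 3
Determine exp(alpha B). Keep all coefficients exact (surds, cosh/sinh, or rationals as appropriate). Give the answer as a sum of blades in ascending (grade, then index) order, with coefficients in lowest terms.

B^2 term by term: the squares give (-50400/17569)^2*(e1 e2)^2 + (-5760/17569)^2*(e1 e3)^2 + (-14307/17569)^2*(e2 e3)^2 = 2540160000/308669761*(-1) + 33177600/308669761*(-1) + 204690249/308669761*(-1) = -9 (each basis 2-blade squares to minus the product of its generators' squares); cross terms between blades sharing an index anticommute and cancel. So B^2 = -9.
B^2 = -9 — B^2 < 0, so the exponential closes trigonometrically: l = 3, alpha*l = -pi/3, so exp(alpha B) = cos(-pi/3) + (sin(-pi/3)/3)*B = 1/2 + (-sqrt(3)/6)*B.
Answer: 1/2 + 8400*sqrt(3)/17569*e1 e2 + 960*sqrt(3)/17569*e1 e3 + 4769*sqrt(3)/35138*e2 e3


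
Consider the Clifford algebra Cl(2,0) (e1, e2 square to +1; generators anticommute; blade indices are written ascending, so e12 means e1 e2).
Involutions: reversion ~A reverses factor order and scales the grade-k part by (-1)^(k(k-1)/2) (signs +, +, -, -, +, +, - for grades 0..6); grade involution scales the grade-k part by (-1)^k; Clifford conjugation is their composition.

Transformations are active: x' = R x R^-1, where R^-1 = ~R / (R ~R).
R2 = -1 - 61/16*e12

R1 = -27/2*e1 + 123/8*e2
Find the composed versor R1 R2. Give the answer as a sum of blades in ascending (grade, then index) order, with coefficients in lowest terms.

Distribute over the terms of R1 (each basis-blade product reordered to ascending indices, repeated generators contracted through their squares):
(-27/2*e1) R2 = 27/2*e1 + 1647/32*e2
(123/8*e2) R2 = 7503/128*e1 - 123/8*e2
Summing the partial products and collecting blades:
Answer: 9231/128*e1 + 1155/32*e2


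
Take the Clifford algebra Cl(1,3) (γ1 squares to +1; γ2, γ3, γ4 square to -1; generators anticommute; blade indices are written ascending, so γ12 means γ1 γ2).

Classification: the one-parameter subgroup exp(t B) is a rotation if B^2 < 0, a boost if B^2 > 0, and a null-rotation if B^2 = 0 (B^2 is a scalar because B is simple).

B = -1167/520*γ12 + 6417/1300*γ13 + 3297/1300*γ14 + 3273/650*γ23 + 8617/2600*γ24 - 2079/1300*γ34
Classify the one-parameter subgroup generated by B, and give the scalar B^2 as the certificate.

B^2 term by term: the squares give (-1167/520)^2*(γ12)^2 + (6417/1300)^2*(γ13)^2 + (3297/1300)^2*(γ14)^2 + (3273/650)^2*(γ23)^2 + (8617/2600)^2*(γ24)^2 + (-2079/1300)^2*(γ34)^2 = 1361889/270400*(+1) + 41177889/1690000*(+1) + 10870209/1690000*(+1) + 10712529/422500*(-1) + 74252689/6760000*(-1) + 4322241/1690000*(-1) = -49/16 (each basis 2-blade squares to minus the product of its generators' squares); cross terms between blades sharing an index anticommute and cancel; the commuting (index-disjoint) pairs give grade-4 terms 2*c*c'*(blade product), which cancel blade by blade — γ1234: 2426193/338000 - 55295289/1690000 + 10791081/422500 = 0 — confirming B is simple. So B^2 = -49/16.
Answer: rotation, certificate B^2 = -49/16. B^2 = -49/16 is basis-independent, so its sign is the whole story.


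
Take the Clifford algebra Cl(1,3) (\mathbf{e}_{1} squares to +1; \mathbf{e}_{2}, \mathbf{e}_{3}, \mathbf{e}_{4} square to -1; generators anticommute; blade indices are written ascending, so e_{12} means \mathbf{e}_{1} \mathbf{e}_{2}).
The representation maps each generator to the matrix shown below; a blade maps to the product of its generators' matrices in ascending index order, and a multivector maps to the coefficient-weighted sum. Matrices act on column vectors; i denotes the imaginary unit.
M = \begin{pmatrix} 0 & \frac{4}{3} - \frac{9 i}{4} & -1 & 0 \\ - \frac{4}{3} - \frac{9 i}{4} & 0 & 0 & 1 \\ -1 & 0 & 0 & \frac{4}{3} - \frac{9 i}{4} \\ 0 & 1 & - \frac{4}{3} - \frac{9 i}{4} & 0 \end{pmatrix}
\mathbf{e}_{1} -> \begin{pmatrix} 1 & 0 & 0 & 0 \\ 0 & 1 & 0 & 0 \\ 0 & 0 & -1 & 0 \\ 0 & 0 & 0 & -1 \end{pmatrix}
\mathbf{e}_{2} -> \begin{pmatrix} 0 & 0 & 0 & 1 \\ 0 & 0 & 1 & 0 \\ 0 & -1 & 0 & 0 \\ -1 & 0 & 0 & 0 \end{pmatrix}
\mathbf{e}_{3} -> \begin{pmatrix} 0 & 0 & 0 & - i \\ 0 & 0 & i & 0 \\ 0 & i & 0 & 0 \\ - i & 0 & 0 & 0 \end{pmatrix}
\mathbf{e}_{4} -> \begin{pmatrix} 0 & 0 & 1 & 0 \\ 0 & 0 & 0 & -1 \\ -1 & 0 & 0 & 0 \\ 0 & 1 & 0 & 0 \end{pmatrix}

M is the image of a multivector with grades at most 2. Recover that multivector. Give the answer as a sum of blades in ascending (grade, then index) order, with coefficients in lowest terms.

Method: the blade images are trace-orthogonal — tr(rho(e_A) rho(e_B)^-1) = 4 if A = B and 0 otherwise — and rho(e_A)^-1 = (e_A)^2 * rho(e_A) with (e_A)^2 = +1 or -1, so the coefficient of e_A in the preimage is (e_A)^2 * tr(M rho(e_A))/4.
Nonzero projections over blades of grade <= 2: e_{14}: (e_{14})^2 = +1, tr(M rho(e_{14})) = -4, coefficient -1; e_{24}: (e_{24})^2 = -1, tr(M rho(e_{24})) = - \frac{16}{3}, coefficient \frac{4}{3}; e_{34}: (e_{34})^2 = -1, tr(M rho(e_{34})) = -9, coefficient \frac{9}{4}. Every other blade of grade <= 2 projects to 0.
Answer: -e_{14} + \frac{4}{3} e_{24} + \frac{9}{4} e_{34}


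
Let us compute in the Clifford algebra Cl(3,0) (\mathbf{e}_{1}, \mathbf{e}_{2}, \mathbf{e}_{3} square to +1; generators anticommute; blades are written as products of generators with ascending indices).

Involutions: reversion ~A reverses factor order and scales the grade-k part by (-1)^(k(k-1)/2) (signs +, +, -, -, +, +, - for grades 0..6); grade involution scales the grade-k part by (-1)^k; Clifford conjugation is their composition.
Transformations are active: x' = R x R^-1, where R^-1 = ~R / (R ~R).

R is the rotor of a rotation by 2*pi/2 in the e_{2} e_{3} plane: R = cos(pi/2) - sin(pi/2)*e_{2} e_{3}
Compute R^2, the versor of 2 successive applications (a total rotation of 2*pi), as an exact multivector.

Rotor phase runs at HALF the rotation angle; powers of one rotor simply add phase, so after 2 steps in e_{2} e_{3} the phase is 2*pi/2 = \pi and R^2 = cos(\pi) - sin(\pi)*e_{2} e_{3}.
cos(\pi) = -1 and sin(\pi) = 0, so R^2 = -1. The total rotation 2*pi is 1 full turn, so every vector returns to itself, yet the rotor is -1, on the OTHER sheet of the double cover (an odd number of 2*pi turns).
Answer: -1


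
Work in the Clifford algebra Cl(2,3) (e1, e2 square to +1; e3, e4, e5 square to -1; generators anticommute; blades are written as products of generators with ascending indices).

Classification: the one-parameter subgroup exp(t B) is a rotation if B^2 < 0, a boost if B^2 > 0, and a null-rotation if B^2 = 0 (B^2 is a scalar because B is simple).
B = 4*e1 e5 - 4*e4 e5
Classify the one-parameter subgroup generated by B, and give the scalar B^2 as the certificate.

B^2 term by term: the squares give (4)^2*(e1 e5)^2 + (-4)^2*(e4 e5)^2 = 16*(+1) + 16*(-1) = 0 (each basis 2-blade squares to minus the product of its generators' squares); cross terms between blades sharing an index anticommute and cancel. So B^2 = 0.
Answer: null-rotation, certificate B^2 = 0. One invariant decides it: the square 0 survives every conjugation, and its sign is exactly the classification.


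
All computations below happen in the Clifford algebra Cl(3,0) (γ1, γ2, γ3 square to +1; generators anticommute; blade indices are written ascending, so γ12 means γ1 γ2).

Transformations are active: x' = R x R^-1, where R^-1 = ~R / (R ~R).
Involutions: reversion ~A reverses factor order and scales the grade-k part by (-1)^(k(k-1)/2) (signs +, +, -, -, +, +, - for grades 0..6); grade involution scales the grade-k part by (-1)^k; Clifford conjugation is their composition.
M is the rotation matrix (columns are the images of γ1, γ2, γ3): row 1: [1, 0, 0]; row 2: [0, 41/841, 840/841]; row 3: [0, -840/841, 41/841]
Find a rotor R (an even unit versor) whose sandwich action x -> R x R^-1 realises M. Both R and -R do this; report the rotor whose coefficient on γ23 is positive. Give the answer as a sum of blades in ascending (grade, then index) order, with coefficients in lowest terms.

Method: write R = a + b12*γ12 + b13*γ13 + b23*γ23 with a^2 + b12^2 + b13^2 + b23^2 = 1 (so R^-1 = ~R). Expanding the columns R e_j ~R gives tr M = 4a^2 - 1 and, from the antisymmetric part, M21 - M12 = -4a*b12, M13 - M31 = 4a*b13, M32 - M23 = -4a*b23.
Here tr M = 923/841, so a^2 = (1 + tr M)/4 = 441/841 and a = ±21/29. Taking a = 21/29: M21 - M12 = 0, M13 - M31 = 0, M32 - M23 = -1680/841, giving b12 = 0, b13 = 0, b23 = 20/29, i.e. R = 21/29 + 20/29*γ23.
Its γ23 coefficient is already positive.
Answer: 21/29 + 20/29*γ23. Key observation: the double cover Spin(3) -> SO(3) sends R and -R to the same matrix (trace 923/841 here), so the stated sign of the γ23 coefficient is what selects one sheet.


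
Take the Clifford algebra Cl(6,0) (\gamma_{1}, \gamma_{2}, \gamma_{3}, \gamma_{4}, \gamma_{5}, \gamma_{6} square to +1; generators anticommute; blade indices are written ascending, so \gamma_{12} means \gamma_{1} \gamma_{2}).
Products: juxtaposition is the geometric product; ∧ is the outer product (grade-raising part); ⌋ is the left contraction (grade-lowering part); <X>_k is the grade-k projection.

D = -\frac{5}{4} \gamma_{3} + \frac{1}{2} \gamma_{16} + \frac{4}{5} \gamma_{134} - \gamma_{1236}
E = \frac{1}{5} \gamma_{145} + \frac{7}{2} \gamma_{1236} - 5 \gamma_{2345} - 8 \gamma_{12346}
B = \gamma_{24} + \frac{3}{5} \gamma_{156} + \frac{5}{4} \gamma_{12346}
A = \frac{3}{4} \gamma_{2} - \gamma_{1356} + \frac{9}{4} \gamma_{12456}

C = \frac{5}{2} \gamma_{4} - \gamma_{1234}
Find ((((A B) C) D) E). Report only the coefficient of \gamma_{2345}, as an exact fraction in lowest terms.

step 1: -\frac{3}{5} \gamma_{3} + \frac{3}{4} \gamma_{4} - \frac{27}{20} \gamma_{24} + \frac{45}{16} \gamma_{35} - \frac{9}{4} \gamma_{156} - \frac{5}{4} \gamma_{245} - \frac{9}{20} \gamma_{1256} - \frac{15}{16} \gamma_{1346} + \gamma_{123456}
step 2: \frac{15}{8} - \frac{27}{8} \gamma_{2} + \frac{27}{20} \gamma_{13} + \frac{25}{8} \gamma_{25} - \frac{15}{16} \gamma_{26} - \frac{3}{2} \gamma_{34} - \gamma_{56} + \frac{3}{4} \gamma_{123} + \frac{3}{5} \gamma_{124} + \frac{5}{4} \gamma_{135} + \frac{75}{32} \gamma_{136} - \frac{225}{32} \gamma_{345} - \frac{45}{16} \gamma_{1245} - \frac{45}{8} \gamma_{1456} - \frac{9}{20} \gamma_{3456} + \frac{5}{2} \gamma_{12356} - \frac{9}{8} \gamma_{12456} + \frac{9}{4} \gamma_{23456}
step 3: -\frac{39}{80} \gamma_{1} + \frac{75}{32} \gamma_{2} - \frac{75}{64} \gamma_{3} - \frac{591}{200} \gamma_{4} + \frac{5}{2} \gamma_{5} + \frac{3}{4} \gamma_{6} - \frac{45}{32} \gamma_{12} + \frac{15}{16} \gamma_{13} - \frac{73}{16} \gamma_{15} + \frac{495}{128} \gamma_{16} + \frac{2991}{800} \gamma_{23} + \frac{3}{5} \gamma_{24} - \frac{27}{20} \gamma_{26} - \frac{27}{40} \gamma_{36} + \frac{1613}{128} \gamma_{45} + \frac{15}{8} \gamma_{46} + \frac{27}{16} \gamma_{126} + \frac{3}{2} \gamma_{134} - \frac{27}{8} \gamma_{136} - \frac{9}{4} \gamma_{145} + \frac{9}{25} \gamma_{156} + \frac{93}{32} \gamma_{235} - \frac{51}{64} \gamma_{236} - \frac{9}{16} \gamma_{245} + \frac{3}{10} \gamma_{246} + \frac{5}{4} \gamma_{256} + \frac{9}{8} \gamma_{345} - \frac{3}{5} \gamma_{346} - \frac{21}{8} \gamma_{356} - \frac{9}{16} \gamma_{456} + \frac{69}{20} \gamma_{1234} + \gamma_{1235} - \frac{15}{8} \gamma_{1236} - \frac{9}{20} \gamma_{1245} - \frac{3}{2} \gamma_{1246} + \frac{19}{80} \gamma_{1256} - \frac{9}{40} \gamma_{1345} - \frac{3}{4} \gamma_{1346} - \frac{25}{8} \gamma_{1356} - \frac{45}{8} \gamma_{2345} + \frac{9}{10} \gamma_{2356} + \frac{199}{32} \gamma_{2456} - \frac{45}{16} \gamma_{3456} + \frac{313}{64} \gamma_{12345} - \frac{3}{4} \gamma_{12346} + \frac{225}{32} \gamma_{12456} - \frac{1381}{320} \gamma_{13456} - \frac{45}{32} \gamma_{123456}
step 4: \frac{2241}{80} - \frac{2381}{80} \gamma_{1} + \frac{39}{400} \gamma_{2} + \frac{12039}{800} \gamma_{3} - \frac{4451}{160} \gamma_{4} + \frac{45}{4} \gamma_{5} - \frac{138}{5} \gamma_{6} - \frac{57}{40} \gamma_{12} - \frac{183}{20} \gamma_{13} - \frac{87}{8} \gamma_{14} + \frac{14691}{1000} \gamma_{15} - \frac{9867}{1600} \gamma_{16} + \frac{62073}{1280} \gamma_{23} + \frac{195}{8} \gamma_{24} - \frac{3637}{80} \gamma_{25} + \frac{447}{16} \gamma_{26} + \frac{75}{4} \gamma_{34} - \frac{1913}{32} \gamma_{35} + \frac{29503}{800} \gamma_{36} + \frac{21879}{1600} \gamma_{45} + \frac{7503}{1000} \gamma_{46} - \frac{285}{8} \gamma_{56} + \frac{9}{4} \gamma_{123} + \frac{33}{10} \gamma_{124} - \frac{9627}{400} \gamma_{125} + \frac{10389}{640} \gamma_{126} - \frac{237}{20} \gamma_{134} - \frac{433}{8} \gamma_{135} + \frac{7269}{320} \gamma_{136} + \frac{36}{5} \gamma_{145} + \frac{2991}{100} \gamma_{146} + \frac{3315}{64} \gamma_{156} - \frac{1459}{80} \gamma_{234} + \frac{3069}{200} \gamma_{235} - \frac{24}{5} \gamma_{236} + \frac{22097}{640} \gamma_{245} + \frac{169}{400} \gamma_{246} - \frac{9}{2} \gamma_{256} + \frac{4673}{320} \gamma_{345} - \frac{45}{8} \gamma_{346} + \frac{9}{4} \gamma_{356} - \frac{111}{8} \gamma_{456} - \frac{3467}{160} \gamma_{1234} - \frac{9}{2} \gamma_{1235} - \frac{591}{25} \gamma_{1236} + \frac{561}{16} \gamma_{1245} + \frac{101}{4} \gamma_{1246} + \frac{519}{100} \gamma_{1256} + \frac{1249}{32} \gamma_{1345} + \frac{1721}{80} \gamma_{1346} + \frac{303}{25} \gamma_{1356} + \frac{2673}{80} \gamma_{1456} - \frac{72}{25} \gamma_{2345} + \frac{39}{10} \gamma_{2346} - \frac{1849}{160} \gamma_{2356} - \frac{153}{40} \gamma_{2456} + \frac{153}{20} \gamma_{3456} + \frac{2577}{500} \gamma_{12345} + \frac{957}{80} \gamma_{12346} + \frac{1473}{16} \gamma_{12356} - \frac{5283}{400} \gamma_{12456} - \frac{5283}{800} \gamma_{13456} + \frac{101}{4} \gamma_{23456} + \frac{6309}{1280} \gamma_{123456}
Answer: -\frac{72}{25}


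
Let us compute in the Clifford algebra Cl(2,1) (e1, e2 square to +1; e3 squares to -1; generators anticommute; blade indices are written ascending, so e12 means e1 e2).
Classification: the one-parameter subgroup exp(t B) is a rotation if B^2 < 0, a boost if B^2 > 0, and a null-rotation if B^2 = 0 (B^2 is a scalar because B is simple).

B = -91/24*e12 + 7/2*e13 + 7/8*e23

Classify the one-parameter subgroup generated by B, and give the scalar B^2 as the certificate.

B^2 term by term: the squares give (-91/24)^2*(e12)^2 + (7/2)^2*(e13)^2 + (7/8)^2*(e23)^2 = 8281/576*(-1) + 49/4*(+1) + 49/64*(+1) = -49/36 (each basis 2-blade squares to minus the product of its generators' squares); cross terms between blades sharing an index anticommute and cancel. So B^2 = -49/36.
Answer: rotation, certificate B^2 = -49/36. One invariant decides it: the square -49/36 survives every conjugation, and its sign is exactly the classification.


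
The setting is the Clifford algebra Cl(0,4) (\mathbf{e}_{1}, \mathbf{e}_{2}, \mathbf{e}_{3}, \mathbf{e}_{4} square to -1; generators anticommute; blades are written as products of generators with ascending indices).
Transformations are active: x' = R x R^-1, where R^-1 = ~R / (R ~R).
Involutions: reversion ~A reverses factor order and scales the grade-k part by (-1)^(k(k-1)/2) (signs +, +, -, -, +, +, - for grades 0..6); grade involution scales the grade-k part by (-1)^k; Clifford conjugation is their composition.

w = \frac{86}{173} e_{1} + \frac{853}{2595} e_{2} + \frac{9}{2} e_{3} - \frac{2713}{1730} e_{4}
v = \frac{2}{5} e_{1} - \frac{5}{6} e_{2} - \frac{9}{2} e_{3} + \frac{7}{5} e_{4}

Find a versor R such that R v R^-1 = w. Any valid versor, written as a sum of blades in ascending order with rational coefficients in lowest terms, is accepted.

Construction: equal norms (both -\frac{10379}{450}) license R = v + w = \frac{776}{865} e_{1} - \frac{873}{1730} e_{2} - \frac{291}{1730} e_{4} — nothing changes along that direction, while (v - w)/2 changes sign, so v maps onto w.
Answer: \frac{776}{865} e_{1} - \frac{873}{1730} e_{2} - \frac{291}{1730} e_{4}


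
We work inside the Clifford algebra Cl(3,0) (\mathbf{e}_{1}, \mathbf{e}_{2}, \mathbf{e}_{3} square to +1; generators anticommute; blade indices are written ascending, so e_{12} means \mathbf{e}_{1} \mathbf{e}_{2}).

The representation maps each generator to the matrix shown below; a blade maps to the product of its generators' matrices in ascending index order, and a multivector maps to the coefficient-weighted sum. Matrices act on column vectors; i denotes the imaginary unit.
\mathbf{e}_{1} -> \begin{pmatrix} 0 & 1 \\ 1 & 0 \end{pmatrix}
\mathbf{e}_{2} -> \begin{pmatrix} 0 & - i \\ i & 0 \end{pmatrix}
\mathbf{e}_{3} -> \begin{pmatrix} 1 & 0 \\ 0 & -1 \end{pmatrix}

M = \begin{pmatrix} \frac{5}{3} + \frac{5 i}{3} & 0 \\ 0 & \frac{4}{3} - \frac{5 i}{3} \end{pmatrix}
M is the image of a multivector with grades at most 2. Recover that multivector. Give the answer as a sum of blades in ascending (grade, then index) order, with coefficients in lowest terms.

Method: 1, rho(e_{1}), rho(e_{2}), rho(e_{3}) form a trace-orthogonal basis of the 2x2 complex matrices (tr(X Y) = 2 if X = Y, else 0), so M = m0*1 + m1*rho(e_{1}) + m2*rho(e_{2}) + m3*rho(e_{3}) with m0 = tr(M)/2 = \frac{3}{2}, m1 = tr(M rho(e_{1}))/2 = 0, m2 = tr(M rho(e_{2}))/2 = 0, m3 = tr(M rho(e_{3}))/2 = \frac{1}{6} + \frac{5 i}{3}.
Multiplying table entries, the bivector images are rho(e_{12}) = i*rho(e_{3}), rho(e_{13}) = -i*rho(e_{2}), rho(e_{23}) = i*rho(e_{1}); with real blade coefficients the real parts of m0..m3 are the coefficients of 1, e_{1}, e_{2}, e_{3} and the imaginary parts give the bivectors (e_{23}: Im m1, e_{13}: -Im m2, e_{12}: Im m3).
Answer: \frac{3}{2} + \frac{1}{6} e_{3} + \frac{5}{3} e_{12}


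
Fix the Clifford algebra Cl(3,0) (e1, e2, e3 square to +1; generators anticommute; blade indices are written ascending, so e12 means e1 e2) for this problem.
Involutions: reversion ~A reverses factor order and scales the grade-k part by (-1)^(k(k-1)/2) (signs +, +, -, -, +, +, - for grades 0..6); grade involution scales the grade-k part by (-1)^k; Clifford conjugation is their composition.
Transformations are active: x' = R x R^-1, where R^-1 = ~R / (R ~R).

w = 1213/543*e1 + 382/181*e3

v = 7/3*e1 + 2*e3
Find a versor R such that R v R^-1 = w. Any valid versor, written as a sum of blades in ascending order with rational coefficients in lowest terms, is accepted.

Sketch: the shared square 85/9 makes R = v + w = 2480/543*e1 + 744/181*e3 the natural versor; its sandwich fixes that direction, negates (v - w)/2, and sends v to w.
Answer: 2480/543*e1 + 744/181*e3


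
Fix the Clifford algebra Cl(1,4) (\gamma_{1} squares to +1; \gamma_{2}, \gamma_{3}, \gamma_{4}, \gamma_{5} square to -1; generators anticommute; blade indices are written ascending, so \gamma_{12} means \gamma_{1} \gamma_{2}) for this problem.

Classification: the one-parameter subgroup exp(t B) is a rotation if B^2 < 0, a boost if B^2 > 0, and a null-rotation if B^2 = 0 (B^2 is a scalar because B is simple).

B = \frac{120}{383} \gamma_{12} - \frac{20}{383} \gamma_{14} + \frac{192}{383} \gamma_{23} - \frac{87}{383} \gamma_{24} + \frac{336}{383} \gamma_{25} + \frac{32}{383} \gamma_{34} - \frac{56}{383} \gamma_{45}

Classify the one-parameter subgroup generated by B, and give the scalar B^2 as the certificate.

B^2 term by term: the squares give (\frac{120}{383})^2*(\gamma_{12})^2 + (-\frac{20}{383})^2*(\gamma_{14})^2 + (\frac{192}{383})^2*(\gamma_{23})^2 + (-\frac{87}{383})^2*(\gamma_{24})^2 + (\frac{336}{383})^2*(\gamma_{25})^2 + (\frac{32}{383})^2*(\gamma_{34})^2 + (-\frac{56}{383})^2*(\gamma_{45})^2 = \frac{14400}{146689}*(+1) + \frac{400}{146689}*(+1) + \frac{36864}{146689}*(-1) + \frac{7569}{146689}*(-1) + \frac{112896}{146689}*(-1) + \frac{1024}{146689}*(-1) + \frac{3136}{146689}*(-1) = -1 (each basis 2-blade squares to minus the product of its generators' squares); cross terms between blades sharing an index anticommute and cancel; the commuting (index-disjoint) pairs give grade-4 terms 2*c*c'*(blade product), which cancel blade by blade — \gamma_{1234}: \frac{7680}{146689} - \frac{7680}{146689} = 0; \gamma_{1245}: -\frac{13440}{146689} + \frac{13440}{146689} = 0; \gamma_{2345}: -\frac{21504}{146689} + \frac{21504}{146689} = 0 — confirming B is simple. So B^2 = -1.
Answer: rotation, certificate B^2 = -1. Because -1 is invariant under every versor sandwich, the classification follows from its sign alone.


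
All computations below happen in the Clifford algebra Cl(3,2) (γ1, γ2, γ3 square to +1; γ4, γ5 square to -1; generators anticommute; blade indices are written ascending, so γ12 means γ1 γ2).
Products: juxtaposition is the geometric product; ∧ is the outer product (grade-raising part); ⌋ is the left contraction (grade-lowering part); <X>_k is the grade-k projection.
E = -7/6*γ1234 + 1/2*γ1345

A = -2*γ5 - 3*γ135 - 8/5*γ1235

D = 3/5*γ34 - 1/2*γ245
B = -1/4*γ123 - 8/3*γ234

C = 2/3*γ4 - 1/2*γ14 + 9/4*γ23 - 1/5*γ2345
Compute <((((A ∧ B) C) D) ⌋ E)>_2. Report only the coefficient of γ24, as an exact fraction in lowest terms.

step 1: -1/2*γ1235 - 16/3*γ2345
step 2: 16/15 - 1/10*γ14 + 9/8*γ15 + 12*γ45 - 32/9*γ235 + 8/3*γ1235 + 1/4*γ2345 + 1/3*γ12345
step 3: 6*γ2 - 1/8*γ3 - 17/75*γ13 + 3/20*γ25 + 544/225*γ34 + 36/5*γ35 + 9/16*γ124 + 1/4*γ125 - 4/3*γ134 - 8/3*γ245 + 8/5*γ1245 + 27/40*γ1345
step 4: 27/80 + 14/9*γ2 + 21/32*γ3 - 2/3*γ5 - 1904/675*γ12 - 18/5*γ14 + 272/225*γ15 + 119/450*γ24 + 17/150*γ45 + 7/48*γ124 + 7*γ134 + 1/16*γ145
step 5: -1904/675*γ12 - 18/5*γ14 + 272/225*γ15 + 119/450*γ24 + 17/150*γ45
Answer: 119/450


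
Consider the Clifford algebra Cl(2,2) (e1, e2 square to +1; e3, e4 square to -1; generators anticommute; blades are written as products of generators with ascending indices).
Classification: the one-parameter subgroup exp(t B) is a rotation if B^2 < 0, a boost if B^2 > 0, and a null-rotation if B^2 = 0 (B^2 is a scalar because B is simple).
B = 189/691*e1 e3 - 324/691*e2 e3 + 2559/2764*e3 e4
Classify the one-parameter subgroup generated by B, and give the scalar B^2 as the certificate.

B^2 term by term: the squares give (189/691)^2*(e1 e3)^2 + (-324/691)^2*(e2 e3)^2 + (2559/2764)^2*(e3 e4)^2 = 35721/477481*(+1) + 104976/477481*(+1) + 6548481/7639696*(-1) = -9/16 (each basis 2-blade squares to minus the product of its generators' squares); cross terms between blades sharing an index anticommute and cancel. So B^2 = -9/16.
Answer: rotation, certificate B^2 = -9/16. Because -9/16 is invariant under every versor sandwich, the classification follows from its sign alone.


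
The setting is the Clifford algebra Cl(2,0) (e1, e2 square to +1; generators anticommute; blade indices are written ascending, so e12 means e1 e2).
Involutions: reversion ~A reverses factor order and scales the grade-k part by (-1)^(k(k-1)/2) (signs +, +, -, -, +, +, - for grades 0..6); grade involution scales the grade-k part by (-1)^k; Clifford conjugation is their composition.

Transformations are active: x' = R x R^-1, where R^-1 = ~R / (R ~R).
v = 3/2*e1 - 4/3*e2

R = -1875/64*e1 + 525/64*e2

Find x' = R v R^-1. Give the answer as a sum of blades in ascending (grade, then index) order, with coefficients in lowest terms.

~R = -1875/64*e1 + 525/64*e2, and R ~R = 1895625/2048, so R^-1 = ~R / (1895625/2048).
R v = -7025/128 + 3425/128*e12
Answer: 1996/1011*e1 + 243/674*e2


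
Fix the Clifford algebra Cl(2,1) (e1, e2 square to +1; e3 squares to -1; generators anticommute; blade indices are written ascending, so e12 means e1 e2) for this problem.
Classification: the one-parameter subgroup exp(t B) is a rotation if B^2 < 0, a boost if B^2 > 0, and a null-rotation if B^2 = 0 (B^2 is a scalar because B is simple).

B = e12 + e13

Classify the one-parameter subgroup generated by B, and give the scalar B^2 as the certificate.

B^2 term by term: the squares give (1)^2*(e12)^2 + (1)^2*(e13)^2 = 1*(-1) + 1*(+1) = 0 (each basis 2-blade squares to minus the product of its generators' squares); cross terms between blades sharing an index anticommute and cancel. So B^2 = 0.
Answer: null-rotation, certificate B^2 = 0. Note: conjugating B changes its blade decomposition but never the scalar B^2 = 0, whose sign settles the classification.


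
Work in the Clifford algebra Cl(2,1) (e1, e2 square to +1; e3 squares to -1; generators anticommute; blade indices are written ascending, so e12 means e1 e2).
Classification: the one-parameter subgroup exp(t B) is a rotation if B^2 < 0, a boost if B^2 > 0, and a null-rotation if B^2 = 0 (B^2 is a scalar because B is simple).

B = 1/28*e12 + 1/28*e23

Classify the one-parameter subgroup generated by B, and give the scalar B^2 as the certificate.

B^2 term by term: the squares give (1/28)^2*(e12)^2 + (1/28)^2*(e23)^2 = 1/784*(-1) + 1/784*(+1) = 0 (each basis 2-blade squares to minus the product of its generators' squares); cross terms between blades sharing an index anticommute and cancel. So B^2 = 0.
Answer: null-rotation, certificate B^2 = 0. The class reads off the invariant scalar 0 directly.


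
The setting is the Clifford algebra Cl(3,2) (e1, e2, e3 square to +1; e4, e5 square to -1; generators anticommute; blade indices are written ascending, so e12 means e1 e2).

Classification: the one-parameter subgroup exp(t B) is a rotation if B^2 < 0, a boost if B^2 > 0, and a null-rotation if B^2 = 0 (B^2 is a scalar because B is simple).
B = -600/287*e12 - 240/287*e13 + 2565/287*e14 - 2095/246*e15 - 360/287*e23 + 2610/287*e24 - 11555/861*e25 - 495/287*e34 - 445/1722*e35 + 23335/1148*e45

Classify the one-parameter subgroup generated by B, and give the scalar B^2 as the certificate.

B^2 term by term: the squares give (-600/287)^2*(e12)^2 + (-240/287)^2*(e13)^2 + (2565/287)^2*(e14)^2 + (-2095/246)^2*(e15)^2 + (-360/287)^2*(e23)^2 + (2610/287)^2*(e24)^2 + (-11555/861)^2*(e25)^2 + (-495/287)^2*(e34)^2 + (-445/1722)^2*(e35)^2 + (23335/1148)^2*(e45)^2 = 360000/82369*(-1) + 57600/82369*(-1) + 6579225/82369*(+1) + 4389025/60516*(+1) + 129600/82369*(-1) + 6812100/82369*(+1) + 133518025/741321*(+1) + 245025/82369*(+1) + 198025/2965284*(+1) + 544522225/1317904*(-1) = -25/16 (each basis 2-blade squares to minus the product of its generators' squares); cross terms between blades sharing an index anticommute and cancel; the commuting (index-disjoint) pairs give grade-4 terms 2*c*c'*(blade product), which cancel blade by blade — e1234: 594000/82369 + 1252800/82369 - 1846800/82369 = 0; e1235: 89000/82369 - 1848800/82369 + 251400/11767 = 0; e1245: -7000500/82369 + 19759050/82369 - 1822650/11767 = 0; e1345: -2800200/82369 + 380475/82369 + 345675/11767 = 0; e2345: -4200300/82369 + 387150/82369 + 3813150/82369 = 0 — confirming B is simple. So B^2 = -25/16.
Answer: rotation, certificate B^2 = -25/16. Key observation: B^2 = -25/16 is a conjugation invariant, so its sign decides the class regardless of the surface form of B.


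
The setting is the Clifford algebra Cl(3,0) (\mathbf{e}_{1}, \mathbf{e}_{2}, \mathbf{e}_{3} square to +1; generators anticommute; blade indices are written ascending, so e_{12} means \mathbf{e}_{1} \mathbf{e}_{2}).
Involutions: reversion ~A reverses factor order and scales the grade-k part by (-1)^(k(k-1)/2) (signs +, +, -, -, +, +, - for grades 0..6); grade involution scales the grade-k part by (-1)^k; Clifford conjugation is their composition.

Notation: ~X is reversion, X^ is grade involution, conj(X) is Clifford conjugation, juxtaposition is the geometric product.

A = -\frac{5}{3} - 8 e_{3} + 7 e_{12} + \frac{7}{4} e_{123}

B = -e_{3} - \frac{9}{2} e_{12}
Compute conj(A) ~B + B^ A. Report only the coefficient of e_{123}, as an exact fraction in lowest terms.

first term: \frac{47}{2} - \frac{149}{24} e_{3} - \frac{37}{4} e_{12} + 43 e_{123}
second term: \frac{47}{2} + \frac{149}{24} e_{3} + \frac{37}{4} e_{12} + 43 e_{123}
Answer: 86


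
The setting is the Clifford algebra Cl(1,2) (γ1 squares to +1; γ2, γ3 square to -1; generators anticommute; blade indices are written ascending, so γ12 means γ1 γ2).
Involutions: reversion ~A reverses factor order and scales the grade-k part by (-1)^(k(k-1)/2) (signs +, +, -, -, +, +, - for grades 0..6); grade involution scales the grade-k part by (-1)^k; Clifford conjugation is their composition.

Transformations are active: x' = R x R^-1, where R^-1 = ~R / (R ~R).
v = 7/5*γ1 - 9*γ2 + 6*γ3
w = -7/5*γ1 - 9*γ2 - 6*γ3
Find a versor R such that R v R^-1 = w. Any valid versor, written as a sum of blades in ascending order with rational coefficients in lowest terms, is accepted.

Why this works: both vectors square to -2876/25, so q(v) = q(w) and R = v + w = -18*γ2 carries v to w — its own direction survives, the complement (v - w)/2 flips.
Answer: -18*γ2


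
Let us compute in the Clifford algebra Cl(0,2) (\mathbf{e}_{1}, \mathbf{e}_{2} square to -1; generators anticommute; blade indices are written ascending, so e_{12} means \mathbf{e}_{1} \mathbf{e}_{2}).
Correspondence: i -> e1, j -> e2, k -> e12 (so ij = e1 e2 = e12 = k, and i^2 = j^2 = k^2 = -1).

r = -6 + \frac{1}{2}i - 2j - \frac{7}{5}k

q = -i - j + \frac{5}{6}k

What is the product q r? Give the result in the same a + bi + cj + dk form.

In blades: q = -e_{1} - e_{2} + \frac{5}{6} e_{12}, r = -6 + \frac{1}{2} e_{1} - 2 e_{2} - \frac{7}{5} e_{12}.
Distribute q over r term by term (generator squares from the signature, products reordered to ascending indices): (-e_{1})*r = \frac{1}{2} + 6 e_{1} - \frac{7}{5} e_{2} + 2 e_{12}; (-e_{2})*r = -2 + \frac{7}{5} e_{1} + 6 e_{2} + \frac{1}{2} e_{12}; (\frac{5}{6} e_{12})*r = \frac{7}{6} + \frac{5}{3} e_{1} + \frac{5}{12} e_{2} - 5 e_{12}.
Sum: -\frac{1}{3} + \frac{136}{15} e_{1} + \frac{301}{60} e_{2} - \frac{5}{2} e_{12}; translating back through the correspondence:
Answer: -\frac{1}{3} + \frac{136}{15}i + \frac{301}{60}j - \frac{5}{2}k


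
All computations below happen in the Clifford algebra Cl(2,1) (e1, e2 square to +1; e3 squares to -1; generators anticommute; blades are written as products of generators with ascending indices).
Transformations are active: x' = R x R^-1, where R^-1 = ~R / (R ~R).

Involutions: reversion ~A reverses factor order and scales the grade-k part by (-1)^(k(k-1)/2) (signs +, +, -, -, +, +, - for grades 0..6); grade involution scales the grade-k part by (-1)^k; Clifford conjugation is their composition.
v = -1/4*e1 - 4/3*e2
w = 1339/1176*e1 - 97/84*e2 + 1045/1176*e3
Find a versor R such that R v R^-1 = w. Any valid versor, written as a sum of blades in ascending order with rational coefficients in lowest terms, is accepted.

Equal squares first: v^2 = w^2 = 265/144. Then v + w = 1045/1176*e1 - 209/84*e2 + 1045/1176*e3 is a versor taking v to w, provided it is invertible.
Answer: 1045/1176*e1 - 209/84*e2 + 1045/1176*e3


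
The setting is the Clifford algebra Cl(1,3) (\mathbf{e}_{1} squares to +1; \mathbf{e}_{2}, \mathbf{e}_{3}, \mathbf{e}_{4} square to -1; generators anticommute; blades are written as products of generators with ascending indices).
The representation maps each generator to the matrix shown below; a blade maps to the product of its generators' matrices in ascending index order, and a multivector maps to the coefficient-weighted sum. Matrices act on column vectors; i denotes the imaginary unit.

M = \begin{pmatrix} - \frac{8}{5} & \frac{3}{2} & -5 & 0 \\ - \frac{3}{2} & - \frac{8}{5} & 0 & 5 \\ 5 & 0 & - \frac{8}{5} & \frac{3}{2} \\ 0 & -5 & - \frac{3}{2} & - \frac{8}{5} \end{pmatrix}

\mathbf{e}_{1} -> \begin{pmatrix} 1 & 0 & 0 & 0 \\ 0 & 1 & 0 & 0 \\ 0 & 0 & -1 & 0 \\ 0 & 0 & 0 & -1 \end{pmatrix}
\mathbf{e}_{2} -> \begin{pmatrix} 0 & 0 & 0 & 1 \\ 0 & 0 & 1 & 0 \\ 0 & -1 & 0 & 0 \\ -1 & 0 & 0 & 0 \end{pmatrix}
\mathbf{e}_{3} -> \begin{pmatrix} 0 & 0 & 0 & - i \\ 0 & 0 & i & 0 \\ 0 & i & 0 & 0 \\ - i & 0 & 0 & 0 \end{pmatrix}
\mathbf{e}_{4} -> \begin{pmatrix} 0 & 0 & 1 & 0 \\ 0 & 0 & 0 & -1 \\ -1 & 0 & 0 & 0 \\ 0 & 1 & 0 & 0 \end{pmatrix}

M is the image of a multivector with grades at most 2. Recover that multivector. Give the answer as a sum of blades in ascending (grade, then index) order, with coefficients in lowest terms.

Method: the blade images are trace-orthogonal — tr(rho(e_A) rho(e_B)^-1) = 4 if A = B and 0 otherwise — and rho(e_A)^-1 = (e_A)^2 * rho(e_A) with (e_A)^2 = +1 or -1, so the coefficient of e_A in the preimage is (e_A)^2 * tr(M rho(e_A))/4.
Nonzero projections over blades of grade <= 2: 1: (1)^2 = +1, tr(M 1) = - \frac{32}{5}, coefficient -\frac{8}{5}; e_{4}: (e_{4})^2 = -1, tr(M rho(e_{4})) = 20, coefficient -5; e_{2} e_{4}: (e_{2} e_{4})^2 = -1, tr(M rho(e_{2} e_{4})) = -6, coefficient \frac{3}{2}. Every other blade of grade <= 2 projects to 0.
Answer: -\frac{8}{5} - 5 e_{4} + \frac{3}{2} e_{2} e_{4}


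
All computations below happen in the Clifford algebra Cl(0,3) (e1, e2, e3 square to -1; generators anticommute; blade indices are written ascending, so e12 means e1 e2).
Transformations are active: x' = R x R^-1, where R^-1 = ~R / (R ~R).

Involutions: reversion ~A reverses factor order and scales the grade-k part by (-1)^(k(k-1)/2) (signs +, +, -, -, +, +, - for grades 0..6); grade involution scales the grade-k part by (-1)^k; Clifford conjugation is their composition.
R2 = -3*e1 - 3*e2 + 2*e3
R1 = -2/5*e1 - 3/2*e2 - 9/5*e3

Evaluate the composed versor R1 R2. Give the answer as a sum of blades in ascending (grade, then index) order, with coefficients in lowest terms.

Distribute over the terms of R1 (each basis-blade product reordered to ascending indices, repeated generators contracted through their squares):
(-2/5*e1) R2 = -6/5 + 6/5*e12 - 4/5*e13
(-3/2*e2) R2 = -9/2 - 9/2*e12 - 3*e23
(-9/5*e3) R2 = 18/5 - 27/5*e13 - 27/5*e23
Summing the partial products and collecting blades:
Answer: -21/10 - 33/10*e12 - 31/5*e13 - 42/5*e23


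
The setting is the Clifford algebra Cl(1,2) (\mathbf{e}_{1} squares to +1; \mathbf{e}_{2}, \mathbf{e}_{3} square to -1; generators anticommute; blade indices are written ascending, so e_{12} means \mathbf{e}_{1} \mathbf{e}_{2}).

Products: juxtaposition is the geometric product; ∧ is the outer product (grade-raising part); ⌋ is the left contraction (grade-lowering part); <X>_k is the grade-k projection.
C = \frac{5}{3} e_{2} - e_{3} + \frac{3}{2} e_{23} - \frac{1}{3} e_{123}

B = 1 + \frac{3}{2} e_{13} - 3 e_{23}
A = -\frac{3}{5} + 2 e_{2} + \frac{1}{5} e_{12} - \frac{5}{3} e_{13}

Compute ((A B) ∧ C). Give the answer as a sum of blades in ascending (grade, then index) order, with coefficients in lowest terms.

step 1: -\frac{31}{10} + 2 e_{2} + 6 e_{3} + \frac{26}{5} e_{12} - \frac{59}{30} e_{13} + \frac{3}{2} e_{23} - 3 e_{123}
step 2: -\frac{31}{6} e_{2} + \frac{31}{10} e_{3} - \frac{333}{20} e_{23} - \frac{8}{9} e_{123}
Answer: -\frac{31}{6} e_{2} + \frac{31}{10} e_{3} - \frac{333}{20} e_{23} - \frac{8}{9} e_{123}


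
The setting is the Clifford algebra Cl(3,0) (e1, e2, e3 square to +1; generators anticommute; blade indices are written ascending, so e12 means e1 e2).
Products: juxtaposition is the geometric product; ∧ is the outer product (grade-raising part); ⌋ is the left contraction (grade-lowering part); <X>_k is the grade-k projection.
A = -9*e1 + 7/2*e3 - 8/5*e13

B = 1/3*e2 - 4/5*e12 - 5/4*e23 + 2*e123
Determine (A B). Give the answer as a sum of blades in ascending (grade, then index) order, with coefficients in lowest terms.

step 1: 67/8*e2 + 2*e12 - 2683/150*e23 + 539/60*e123
Answer: 67/8*e2 + 2*e12 - 2683/150*e23 + 539/60*e123


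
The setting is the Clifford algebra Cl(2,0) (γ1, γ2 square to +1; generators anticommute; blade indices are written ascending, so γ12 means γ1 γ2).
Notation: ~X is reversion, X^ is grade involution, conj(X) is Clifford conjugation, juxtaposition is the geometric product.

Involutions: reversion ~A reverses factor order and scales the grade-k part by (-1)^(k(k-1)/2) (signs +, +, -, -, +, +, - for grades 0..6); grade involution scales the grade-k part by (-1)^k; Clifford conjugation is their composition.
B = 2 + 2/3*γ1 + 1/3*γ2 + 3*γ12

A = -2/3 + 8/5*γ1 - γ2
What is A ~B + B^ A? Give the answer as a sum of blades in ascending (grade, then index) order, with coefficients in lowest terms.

first term: -3/5 - 11/45*γ1 - 316/45*γ2 + 16/5*γ12
second term: -31/15 + 29/45*γ1 - 296/45*γ2 - 4/5*γ12
Answer: -8/3 + 2/5*γ1 - 68/5*γ2 + 12/5*γ12


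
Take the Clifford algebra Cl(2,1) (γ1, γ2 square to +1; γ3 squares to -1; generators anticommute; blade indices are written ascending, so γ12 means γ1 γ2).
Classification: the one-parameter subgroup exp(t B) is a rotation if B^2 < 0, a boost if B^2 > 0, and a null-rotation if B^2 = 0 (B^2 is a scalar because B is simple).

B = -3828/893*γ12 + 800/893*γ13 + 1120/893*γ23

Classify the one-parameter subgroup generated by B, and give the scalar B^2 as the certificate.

B^2 term by term: the squares give (-3828/893)^2*(γ12)^2 + (800/893)^2*(γ13)^2 + (1120/893)^2*(γ23)^2 = 14653584/797449*(-1) + 640000/797449*(+1) + 1254400/797449*(+1) = -16 (each basis 2-blade squares to minus the product of its generators' squares); cross terms between blades sharing an index anticommute and cancel. So B^2 = -16.
Answer: rotation, certificate B^2 = -16. One invariant decides it: the square -16 survives every conjugation, and its sign is exactly the classification.
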